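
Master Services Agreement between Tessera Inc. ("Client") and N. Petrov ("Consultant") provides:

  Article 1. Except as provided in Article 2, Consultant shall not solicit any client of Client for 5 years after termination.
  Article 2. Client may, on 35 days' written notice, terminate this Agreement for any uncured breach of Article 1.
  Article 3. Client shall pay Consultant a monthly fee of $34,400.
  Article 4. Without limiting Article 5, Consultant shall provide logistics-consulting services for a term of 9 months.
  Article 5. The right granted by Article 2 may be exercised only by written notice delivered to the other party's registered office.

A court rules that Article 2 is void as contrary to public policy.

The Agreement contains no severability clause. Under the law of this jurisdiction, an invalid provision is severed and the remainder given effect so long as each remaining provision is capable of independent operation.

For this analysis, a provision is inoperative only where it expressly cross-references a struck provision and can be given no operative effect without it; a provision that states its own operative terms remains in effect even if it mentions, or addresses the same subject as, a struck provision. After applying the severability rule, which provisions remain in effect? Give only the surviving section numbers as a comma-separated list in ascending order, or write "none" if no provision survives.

1, 3, 4

Article 2 is struck. Article 5 merely fixes the notice requirement for Article 2; with Article 2 gone it has nothing to operate on and falls away. Although Article 4 refers to Article 5, its operative terms do not depend on Article 5, so it remains in effect. Although Article 1 refers to Article 2, its operative terms do not depend on Article 2, so it remains in effect. With no severability clause, the stated default rule severs what cannot stand and enforces each remaining provision that can operate on its own. The provisions still in force are Article 1, Article 3, and Article 4.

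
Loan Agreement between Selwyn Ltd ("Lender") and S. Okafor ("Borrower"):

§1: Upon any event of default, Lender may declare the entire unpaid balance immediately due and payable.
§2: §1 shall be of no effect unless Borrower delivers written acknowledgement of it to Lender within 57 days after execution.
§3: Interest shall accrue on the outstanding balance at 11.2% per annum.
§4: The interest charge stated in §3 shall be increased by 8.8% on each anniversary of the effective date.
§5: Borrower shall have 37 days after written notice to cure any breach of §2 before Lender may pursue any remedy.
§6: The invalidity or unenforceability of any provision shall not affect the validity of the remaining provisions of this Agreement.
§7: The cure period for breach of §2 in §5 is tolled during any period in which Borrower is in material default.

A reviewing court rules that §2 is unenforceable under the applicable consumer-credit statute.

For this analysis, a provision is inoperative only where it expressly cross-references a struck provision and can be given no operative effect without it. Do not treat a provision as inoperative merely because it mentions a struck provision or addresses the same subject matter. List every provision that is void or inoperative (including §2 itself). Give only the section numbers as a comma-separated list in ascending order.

§2 is struck. §5 has no operative effect of its own apart from §2 and is therefore inoperative. §7 has no operative effect of its own apart from §5 and is therefore inoperative. Under the severability clause in §6, the remaining provisions continue in force. §1, §3, §4, and §6 remain in effect.

2, 5, 7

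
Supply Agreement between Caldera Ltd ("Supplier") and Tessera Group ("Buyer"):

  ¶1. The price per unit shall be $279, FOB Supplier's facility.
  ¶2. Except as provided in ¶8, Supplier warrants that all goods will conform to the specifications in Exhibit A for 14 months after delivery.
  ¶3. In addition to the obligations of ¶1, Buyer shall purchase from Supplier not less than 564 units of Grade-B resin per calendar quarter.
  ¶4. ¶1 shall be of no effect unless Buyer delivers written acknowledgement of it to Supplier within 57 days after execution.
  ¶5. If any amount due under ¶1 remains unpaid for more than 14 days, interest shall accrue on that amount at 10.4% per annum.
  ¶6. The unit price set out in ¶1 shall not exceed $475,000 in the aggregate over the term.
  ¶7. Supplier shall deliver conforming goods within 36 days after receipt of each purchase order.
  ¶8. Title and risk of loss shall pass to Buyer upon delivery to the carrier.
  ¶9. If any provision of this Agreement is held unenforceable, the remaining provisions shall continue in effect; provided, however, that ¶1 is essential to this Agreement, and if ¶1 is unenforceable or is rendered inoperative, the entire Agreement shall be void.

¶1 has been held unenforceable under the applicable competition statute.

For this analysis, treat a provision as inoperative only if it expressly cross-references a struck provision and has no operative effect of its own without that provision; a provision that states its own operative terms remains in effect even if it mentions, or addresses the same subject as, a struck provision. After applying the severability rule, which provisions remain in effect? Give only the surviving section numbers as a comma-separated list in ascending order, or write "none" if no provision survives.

none

¶1 is struck. ¶4 merely fixes the acknowledgement condition for ¶1; with ¶1 gone it has nothing to operate on and falls away. ¶5 has no operative effect of its own apart from ¶1 and is therefore inoperative. ¶6 does nothing except set the aggregate cap on the unit price by reference to ¶1; with ¶1 gone it has no independent effect and is inoperative. ¶9 makes ¶1 an essential term, and ¶1 is the provision held invalid; under ¶9, the entire Agreement is therefore void. No provision of the Agreement survives.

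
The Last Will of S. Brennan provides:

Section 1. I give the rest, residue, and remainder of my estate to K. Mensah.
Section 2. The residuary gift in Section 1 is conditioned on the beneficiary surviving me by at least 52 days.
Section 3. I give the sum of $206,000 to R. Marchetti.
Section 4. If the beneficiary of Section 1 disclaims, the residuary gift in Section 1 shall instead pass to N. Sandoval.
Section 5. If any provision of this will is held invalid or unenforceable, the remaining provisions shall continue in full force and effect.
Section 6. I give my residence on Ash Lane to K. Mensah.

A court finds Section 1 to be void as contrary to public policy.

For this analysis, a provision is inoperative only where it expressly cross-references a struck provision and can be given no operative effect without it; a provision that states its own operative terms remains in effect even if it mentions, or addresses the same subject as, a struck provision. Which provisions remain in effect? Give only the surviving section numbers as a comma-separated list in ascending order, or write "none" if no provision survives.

Section 1 is struck. Section 2 has no operative effect of its own apart from Section 1 and is therefore inoperative. Section 4 has no operative effect of its own apart from Section 1 and is therefore inoperative. Section 5 is a severability clause and preserves every provision that can still be given independent effect. Section 3, Section 5, and Section 6 remain in effect.

3, 5, 6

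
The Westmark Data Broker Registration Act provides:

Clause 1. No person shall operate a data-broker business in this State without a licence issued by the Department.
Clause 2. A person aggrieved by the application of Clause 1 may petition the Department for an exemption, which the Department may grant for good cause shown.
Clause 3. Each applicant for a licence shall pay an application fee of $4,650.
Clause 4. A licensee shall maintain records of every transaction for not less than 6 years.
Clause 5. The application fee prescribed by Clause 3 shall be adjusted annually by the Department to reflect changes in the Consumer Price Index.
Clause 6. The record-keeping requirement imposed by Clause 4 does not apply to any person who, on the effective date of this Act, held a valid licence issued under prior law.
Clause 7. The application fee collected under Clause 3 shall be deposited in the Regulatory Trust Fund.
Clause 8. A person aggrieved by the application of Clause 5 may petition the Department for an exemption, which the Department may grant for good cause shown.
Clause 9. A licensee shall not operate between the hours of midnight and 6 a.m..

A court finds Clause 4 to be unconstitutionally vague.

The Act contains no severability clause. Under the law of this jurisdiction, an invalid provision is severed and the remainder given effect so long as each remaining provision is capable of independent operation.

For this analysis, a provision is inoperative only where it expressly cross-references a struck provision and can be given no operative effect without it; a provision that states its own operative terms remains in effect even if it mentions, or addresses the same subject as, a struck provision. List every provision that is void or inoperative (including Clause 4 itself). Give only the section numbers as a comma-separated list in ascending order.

4, 6

Clause 4 is struck. Clause 6 has no operative effect of its own apart from Clause 4 and is therefore inoperative. Under the stated default rule, only provisions that cannot operate independently fall away; the rest are enforced. That leaves Clause 1, Clause 2, Clause 3, Clause 5, Clause 7, Clause 8, and Clause 9 in effect.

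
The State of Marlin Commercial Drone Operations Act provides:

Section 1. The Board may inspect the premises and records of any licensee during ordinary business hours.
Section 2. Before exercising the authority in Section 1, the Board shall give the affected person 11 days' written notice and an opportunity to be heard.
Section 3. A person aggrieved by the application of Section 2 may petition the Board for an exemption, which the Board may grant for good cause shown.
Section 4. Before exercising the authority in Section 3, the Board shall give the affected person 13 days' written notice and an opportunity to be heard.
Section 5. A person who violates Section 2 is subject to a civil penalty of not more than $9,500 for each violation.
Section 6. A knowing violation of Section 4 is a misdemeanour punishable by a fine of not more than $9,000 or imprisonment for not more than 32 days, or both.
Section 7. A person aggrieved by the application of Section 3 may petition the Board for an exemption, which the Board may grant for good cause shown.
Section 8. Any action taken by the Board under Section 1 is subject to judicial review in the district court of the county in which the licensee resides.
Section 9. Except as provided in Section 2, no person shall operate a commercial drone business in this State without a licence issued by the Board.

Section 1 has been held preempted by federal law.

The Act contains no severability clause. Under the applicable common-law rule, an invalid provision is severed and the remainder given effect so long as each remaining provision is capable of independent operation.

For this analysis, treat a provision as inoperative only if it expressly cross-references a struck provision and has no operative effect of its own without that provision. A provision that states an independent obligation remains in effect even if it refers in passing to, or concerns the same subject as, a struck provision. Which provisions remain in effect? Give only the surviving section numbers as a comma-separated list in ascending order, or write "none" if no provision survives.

9

Section 1 is struck. The only function of Section 2 is the notice-and-hearing requirement for Section 1, so it cannot stand once Section 1 is removed. The only function of Section 8 is the judicial-review right for Section 1, so it cannot stand once Section 1 is removed. Section 3 merely fixes the exemption procedure for Section 2; with Section 2 gone it has nothing to operate on and falls away. The only function of Section 5 is the civil penalty for violating Section 2, so it cannot stand once Section 2 is removed. Section 4 merely fixes the notice-and-hearing requirement for Section 3; with Section 3 gone it has nothing to operate on and falls away. Section 7 merely fixes the exemption procedure for Section 3; with Section 3 gone it has nothing to operate on and falls away. Section 6 operates only by reference to Section 4, so it falls with Section 4. Section 9 mentions Section 2 but its own obligation stands independently of Section 2, so Section 9 is not affected. With no severability clause, the stated default rule severs what cannot stand and enforces each remaining provision that can operate on its own. Only Section 9 remains in effect.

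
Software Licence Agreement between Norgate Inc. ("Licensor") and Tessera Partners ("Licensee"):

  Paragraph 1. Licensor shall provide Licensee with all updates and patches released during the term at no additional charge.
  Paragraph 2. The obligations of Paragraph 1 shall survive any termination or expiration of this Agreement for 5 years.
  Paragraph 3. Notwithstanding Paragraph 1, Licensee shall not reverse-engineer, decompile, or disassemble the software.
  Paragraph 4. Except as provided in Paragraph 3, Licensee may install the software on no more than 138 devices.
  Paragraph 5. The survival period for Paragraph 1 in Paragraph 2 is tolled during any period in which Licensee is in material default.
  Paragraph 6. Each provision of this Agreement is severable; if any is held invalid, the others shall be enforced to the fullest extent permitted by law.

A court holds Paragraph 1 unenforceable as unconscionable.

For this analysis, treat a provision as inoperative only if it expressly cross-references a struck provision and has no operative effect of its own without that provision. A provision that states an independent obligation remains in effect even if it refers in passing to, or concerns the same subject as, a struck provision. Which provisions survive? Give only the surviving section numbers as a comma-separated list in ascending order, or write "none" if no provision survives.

Paragraph 1 is struck. The only function of Paragraph 2 is the survival period for Paragraph 1, so it cannot stand once Paragraph 1 is removed. Paragraph 5 operates only by reference to Paragraph 2, so it falls with Paragraph 2. Paragraph 3 mentions Paragraph 1 but its own obligation stands independently of Paragraph 1, so Paragraph 3 is not affected. Paragraph 6 is a severability clause and preserves every provision that can still be given independent effect. That leaves Paragraph 3, Paragraph 4, and Paragraph 6 in effect.

3, 4, 6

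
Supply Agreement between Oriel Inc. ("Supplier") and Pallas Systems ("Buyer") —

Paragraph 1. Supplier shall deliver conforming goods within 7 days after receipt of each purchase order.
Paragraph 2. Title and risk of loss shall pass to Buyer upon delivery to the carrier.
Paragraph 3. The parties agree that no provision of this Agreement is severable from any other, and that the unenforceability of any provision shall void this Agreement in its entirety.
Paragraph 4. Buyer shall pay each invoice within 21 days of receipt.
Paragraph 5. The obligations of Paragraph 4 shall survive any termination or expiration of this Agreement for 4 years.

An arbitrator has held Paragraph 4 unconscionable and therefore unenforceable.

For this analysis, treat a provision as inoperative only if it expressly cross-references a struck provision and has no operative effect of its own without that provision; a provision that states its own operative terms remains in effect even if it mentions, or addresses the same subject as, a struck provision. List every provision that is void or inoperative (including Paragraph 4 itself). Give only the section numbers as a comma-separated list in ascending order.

1, 2, 3, 4, 5

Paragraph 4 is struck. Paragraph 5 merely fixes the survival period for Paragraph 4; with Paragraph 4 gone it has nothing to operate on and falls away. Paragraph 3 provides that the Agreement is not severable, so the invalidity of any one provision voids the entire Agreement. No provision of the Agreement survives.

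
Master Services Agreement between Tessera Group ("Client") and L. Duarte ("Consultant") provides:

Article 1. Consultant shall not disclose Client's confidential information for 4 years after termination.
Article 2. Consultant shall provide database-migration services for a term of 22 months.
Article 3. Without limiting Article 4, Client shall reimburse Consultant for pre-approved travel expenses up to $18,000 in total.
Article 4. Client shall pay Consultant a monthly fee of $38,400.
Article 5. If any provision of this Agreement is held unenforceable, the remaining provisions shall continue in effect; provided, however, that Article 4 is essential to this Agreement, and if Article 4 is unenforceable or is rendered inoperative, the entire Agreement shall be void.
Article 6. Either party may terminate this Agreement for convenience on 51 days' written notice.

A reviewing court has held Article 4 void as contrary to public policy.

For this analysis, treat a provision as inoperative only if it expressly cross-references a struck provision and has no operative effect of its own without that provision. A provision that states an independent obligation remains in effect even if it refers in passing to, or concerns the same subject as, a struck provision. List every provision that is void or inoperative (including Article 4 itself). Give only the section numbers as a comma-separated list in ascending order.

1, 2, 3, 4, 5, 6

Article 4 is struck. No other provision's operative terms depend on Article 4. Article 5 makes Article 4 an essential term, and Article 4 is the provision held invalid; under Article 5, the entire Agreement is therefore void. No provision of the Agreement survives.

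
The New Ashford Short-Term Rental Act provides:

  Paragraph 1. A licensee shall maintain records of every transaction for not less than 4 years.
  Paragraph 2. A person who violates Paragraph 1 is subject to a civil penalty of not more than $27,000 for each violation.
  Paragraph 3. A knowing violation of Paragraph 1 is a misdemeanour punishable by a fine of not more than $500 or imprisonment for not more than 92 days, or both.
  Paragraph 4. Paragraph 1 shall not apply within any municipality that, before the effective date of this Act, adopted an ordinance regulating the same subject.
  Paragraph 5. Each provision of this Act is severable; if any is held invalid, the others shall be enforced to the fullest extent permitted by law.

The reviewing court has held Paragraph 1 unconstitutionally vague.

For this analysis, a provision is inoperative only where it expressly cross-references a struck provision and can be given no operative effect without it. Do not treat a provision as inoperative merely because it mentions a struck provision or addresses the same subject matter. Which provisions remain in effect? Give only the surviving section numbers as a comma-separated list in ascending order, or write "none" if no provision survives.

Paragraph 1 is struck. Paragraph 2 has no operative effect of its own apart from Paragraph 1 and is therefore inoperative. Paragraph 3 has no operative effect of its own apart from Paragraph 1 and is therefore inoperative. Paragraph 4 merely fixes the local-preemption carve-out from Paragraph 1; with Paragraph 1 gone it has nothing to operate on and falls away. Under the severability clause in Paragraph 5, the remaining provisions continue in force. Only Paragraph 5 remains in effect.

5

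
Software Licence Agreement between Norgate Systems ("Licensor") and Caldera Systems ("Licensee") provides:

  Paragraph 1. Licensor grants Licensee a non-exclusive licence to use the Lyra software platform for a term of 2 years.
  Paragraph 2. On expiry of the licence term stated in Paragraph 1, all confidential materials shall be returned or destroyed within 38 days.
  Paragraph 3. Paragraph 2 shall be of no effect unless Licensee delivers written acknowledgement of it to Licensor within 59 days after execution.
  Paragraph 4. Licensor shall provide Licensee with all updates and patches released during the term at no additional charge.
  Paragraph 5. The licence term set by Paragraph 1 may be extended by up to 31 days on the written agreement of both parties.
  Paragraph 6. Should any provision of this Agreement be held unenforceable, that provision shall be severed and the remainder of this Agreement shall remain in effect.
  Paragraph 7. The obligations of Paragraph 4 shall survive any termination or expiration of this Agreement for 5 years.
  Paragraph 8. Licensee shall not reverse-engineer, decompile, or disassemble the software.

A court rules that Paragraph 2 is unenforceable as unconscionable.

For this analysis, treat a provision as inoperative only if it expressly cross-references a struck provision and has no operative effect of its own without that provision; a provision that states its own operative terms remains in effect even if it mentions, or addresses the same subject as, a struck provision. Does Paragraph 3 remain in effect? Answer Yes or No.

No

Paragraph 2 is struck. Paragraph 3 merely fixes the acknowledgement condition for Paragraph 2; with Paragraph 2 gone it has nothing to operate on and falls away. Paragraph 6 is a severability clause and preserves every provision that can still be given independent effect. Paragraph 1, Paragraph 4, Paragraph 5, Paragraph 6, Paragraph 7, and Paragraph 8 remain in effect. Paragraph 3 is among the inoperative provisions, so the answer is no.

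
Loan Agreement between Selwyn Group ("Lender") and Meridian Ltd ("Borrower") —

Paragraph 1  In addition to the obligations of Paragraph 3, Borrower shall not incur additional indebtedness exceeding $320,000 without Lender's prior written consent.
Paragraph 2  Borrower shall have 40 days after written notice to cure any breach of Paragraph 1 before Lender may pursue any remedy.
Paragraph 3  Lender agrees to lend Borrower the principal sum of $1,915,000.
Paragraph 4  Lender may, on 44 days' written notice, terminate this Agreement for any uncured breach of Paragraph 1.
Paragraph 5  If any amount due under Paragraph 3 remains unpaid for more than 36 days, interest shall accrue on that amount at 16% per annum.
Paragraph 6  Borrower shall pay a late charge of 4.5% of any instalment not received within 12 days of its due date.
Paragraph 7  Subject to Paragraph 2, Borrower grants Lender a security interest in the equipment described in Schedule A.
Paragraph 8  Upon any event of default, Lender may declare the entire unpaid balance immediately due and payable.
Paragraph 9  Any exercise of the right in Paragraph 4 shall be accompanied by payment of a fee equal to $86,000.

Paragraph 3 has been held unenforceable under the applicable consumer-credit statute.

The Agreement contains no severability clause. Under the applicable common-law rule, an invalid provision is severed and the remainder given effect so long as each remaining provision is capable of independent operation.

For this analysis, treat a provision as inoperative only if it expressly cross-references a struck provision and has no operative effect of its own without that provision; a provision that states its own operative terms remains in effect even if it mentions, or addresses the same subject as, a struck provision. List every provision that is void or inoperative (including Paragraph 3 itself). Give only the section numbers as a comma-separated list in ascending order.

Paragraph 3 is struck. Paragraph 5 operates only by reference to Paragraph 3, so it falls with Paragraph 3. Although Paragraph 1 refers to Paragraph 3, its operative terms do not depend on Paragraph 3, so it remains in effect. With no severability clause, the stated default rule severs what cannot stand and enforces each remaining provision that can operate on its own. Paragraph 1, Paragraph 2, Paragraph 4, Paragraph 6, Paragraph 7, Paragraph 8, and Paragraph 9 remain in effect.

3, 5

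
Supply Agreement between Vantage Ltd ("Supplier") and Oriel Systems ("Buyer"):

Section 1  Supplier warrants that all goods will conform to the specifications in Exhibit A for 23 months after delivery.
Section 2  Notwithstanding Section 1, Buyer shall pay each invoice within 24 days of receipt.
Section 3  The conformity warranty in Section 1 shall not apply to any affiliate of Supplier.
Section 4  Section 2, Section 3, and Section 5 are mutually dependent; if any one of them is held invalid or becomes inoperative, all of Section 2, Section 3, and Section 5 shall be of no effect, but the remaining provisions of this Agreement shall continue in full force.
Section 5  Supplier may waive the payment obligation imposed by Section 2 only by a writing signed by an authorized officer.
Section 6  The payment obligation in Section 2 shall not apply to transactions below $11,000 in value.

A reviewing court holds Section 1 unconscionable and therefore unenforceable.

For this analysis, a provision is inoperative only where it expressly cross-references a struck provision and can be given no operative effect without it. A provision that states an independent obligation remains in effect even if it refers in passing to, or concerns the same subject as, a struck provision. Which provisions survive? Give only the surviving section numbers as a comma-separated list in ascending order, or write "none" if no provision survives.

Section 1 is struck. Section 3 operates only by reference to Section 1, so it falls with Section 1. Section 4 declares Section 2, Section 3, and Section 5 mutually dependent; since one of them has fallen, all of them are of no effect. That brings down Section 2 and Section 5 as well. Section 6 in turn depends solely on a provision now struck and likewise falls. The remainder continues in force under Section 4. Only Section 4 remains in effect.

4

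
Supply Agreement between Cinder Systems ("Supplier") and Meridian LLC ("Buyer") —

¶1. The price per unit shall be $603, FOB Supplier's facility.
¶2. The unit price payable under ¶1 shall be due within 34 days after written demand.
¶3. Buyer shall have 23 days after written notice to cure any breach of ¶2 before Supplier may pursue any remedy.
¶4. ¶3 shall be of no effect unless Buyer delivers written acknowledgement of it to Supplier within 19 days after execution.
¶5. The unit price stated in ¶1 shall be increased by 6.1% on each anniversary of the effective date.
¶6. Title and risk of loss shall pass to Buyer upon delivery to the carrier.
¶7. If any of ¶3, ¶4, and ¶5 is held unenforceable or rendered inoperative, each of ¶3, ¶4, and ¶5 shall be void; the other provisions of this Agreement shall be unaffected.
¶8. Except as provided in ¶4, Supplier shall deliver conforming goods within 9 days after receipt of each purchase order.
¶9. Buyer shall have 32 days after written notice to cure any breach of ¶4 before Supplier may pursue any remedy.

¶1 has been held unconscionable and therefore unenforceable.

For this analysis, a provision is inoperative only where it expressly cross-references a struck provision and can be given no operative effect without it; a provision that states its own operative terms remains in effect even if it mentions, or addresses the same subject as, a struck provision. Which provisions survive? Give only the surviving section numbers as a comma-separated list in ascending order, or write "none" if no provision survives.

¶1 is struck. The whole of ¶2 is the payment deadline for the unit price, defined by reference to ¶1, so ¶2 cannot stand once ¶1 is removed. ¶5 does nothing except set the escalation of the unit price by reference to ¶1; with ¶1 gone it has no independent effect and is inoperative. ¶3 operates only by reference to ¶2, so it falls with ¶2. The only function of ¶4 is the acknowledgement condition for ¶3, so it cannot stand once ¶3 is removed. ¶9 operates only by reference to ¶4, so it falls with ¶4. Although ¶8 refers to ¶4, its operative terms do not depend on ¶4, so it remains in effect. ¶7 declares ¶3, ¶4, and ¶5 mutually dependent; since one of them has fallen, all of them are of no effect. The remainder continues in force under ¶7. That leaves ¶6, ¶7, and ¶8 in effect.

6, 7, 8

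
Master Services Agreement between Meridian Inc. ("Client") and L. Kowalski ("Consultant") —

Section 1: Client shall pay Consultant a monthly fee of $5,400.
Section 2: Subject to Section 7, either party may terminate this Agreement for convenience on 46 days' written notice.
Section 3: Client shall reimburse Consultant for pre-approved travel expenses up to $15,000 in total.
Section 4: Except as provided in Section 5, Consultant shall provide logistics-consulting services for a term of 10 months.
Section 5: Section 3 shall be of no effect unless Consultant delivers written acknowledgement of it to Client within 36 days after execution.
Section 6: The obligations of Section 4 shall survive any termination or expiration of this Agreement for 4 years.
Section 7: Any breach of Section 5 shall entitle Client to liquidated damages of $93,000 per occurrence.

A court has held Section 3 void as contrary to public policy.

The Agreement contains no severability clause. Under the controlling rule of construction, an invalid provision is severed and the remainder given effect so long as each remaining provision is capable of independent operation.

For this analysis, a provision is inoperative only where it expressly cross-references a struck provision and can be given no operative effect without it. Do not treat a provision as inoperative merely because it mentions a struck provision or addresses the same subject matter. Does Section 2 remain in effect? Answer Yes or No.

Section 3 is struck. Section 5 merely fixes the acknowledgement condition for Section 3; with Section 3 gone it has nothing to operate on and falls away. Section 7 operates only by reference to Section 5, so it falls with Section 5. Section 4 mentions Section 5 but its own obligation stands independently of Section 5, so Section 4 is not affected. Although Section 2 refers to Section 7, its operative terms do not depend on Section 7, so it remains in effect. With no severability clause, the stated default rule severs what cannot stand and enforces each remaining provision that can operate on its own. That leaves Section 1, Section 2, Section 4, and Section 6 in effect. Section 2 is among the surviving provisions, so the answer is yes.

Yes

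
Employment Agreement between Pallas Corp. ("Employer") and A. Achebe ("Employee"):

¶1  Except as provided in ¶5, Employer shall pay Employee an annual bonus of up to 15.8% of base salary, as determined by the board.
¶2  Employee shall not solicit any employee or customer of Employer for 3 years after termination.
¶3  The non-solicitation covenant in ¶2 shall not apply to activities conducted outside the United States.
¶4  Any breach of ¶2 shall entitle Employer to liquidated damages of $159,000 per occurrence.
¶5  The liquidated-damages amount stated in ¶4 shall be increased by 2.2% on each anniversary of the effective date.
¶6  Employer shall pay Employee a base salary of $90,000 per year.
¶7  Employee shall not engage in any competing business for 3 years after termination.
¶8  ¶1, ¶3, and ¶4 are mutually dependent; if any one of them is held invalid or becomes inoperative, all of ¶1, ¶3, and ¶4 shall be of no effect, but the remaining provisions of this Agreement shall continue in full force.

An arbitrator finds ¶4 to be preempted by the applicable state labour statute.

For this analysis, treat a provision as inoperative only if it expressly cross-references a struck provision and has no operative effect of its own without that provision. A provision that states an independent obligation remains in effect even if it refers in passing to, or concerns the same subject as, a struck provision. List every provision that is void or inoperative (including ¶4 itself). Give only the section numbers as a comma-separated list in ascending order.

1, 3, 4, 5

¶4 is struck. ¶5 operates only by reference to ¶4, so it falls with ¶4. ¶8 declares ¶1, ¶3, and ¶4 mutually dependent; since one of them has fallen, all of them are of no effect. That brings down ¶1 and ¶3 as well. The remainder continues in force under ¶8. The provisions still in force are ¶2, ¶6, ¶7, and ¶8.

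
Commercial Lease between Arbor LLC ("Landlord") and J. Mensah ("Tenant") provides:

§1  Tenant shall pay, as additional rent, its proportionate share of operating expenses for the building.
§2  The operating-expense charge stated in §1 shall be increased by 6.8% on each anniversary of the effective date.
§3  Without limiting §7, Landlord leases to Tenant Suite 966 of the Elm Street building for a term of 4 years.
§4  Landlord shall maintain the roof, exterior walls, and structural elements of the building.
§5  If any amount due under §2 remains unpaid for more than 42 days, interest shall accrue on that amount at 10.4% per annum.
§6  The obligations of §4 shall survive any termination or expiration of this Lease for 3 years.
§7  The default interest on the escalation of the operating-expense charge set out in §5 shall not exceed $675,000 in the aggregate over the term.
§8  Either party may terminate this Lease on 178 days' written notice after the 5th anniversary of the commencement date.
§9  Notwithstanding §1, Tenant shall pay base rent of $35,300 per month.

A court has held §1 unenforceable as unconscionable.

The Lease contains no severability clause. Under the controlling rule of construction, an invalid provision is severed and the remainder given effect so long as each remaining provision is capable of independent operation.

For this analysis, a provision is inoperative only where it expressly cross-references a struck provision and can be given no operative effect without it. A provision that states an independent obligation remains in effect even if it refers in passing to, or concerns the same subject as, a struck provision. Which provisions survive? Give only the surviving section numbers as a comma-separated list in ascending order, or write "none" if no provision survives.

3, 4, 6, 8, 9

§1 is struck. §2 has no operative effect of its own apart from §1 and is therefore inoperative. The whole of §5 is the default interest on the escalation of the operating-expense charge, defined by reference to §2, so §5 cannot stand once §2 is removed. §7 operates only by reference to §5, so it falls with §5. §9 mentions §1 but its own obligation stands independently of §1, so §9 is not affected. §3 mentions §7 but its own obligation stands independently of §7, so §3 is not affected. Under the stated default rule, only provisions that cannot operate independently fall away; the rest are enforced. That leaves §3, §4, §6, §8, and §9 in effect.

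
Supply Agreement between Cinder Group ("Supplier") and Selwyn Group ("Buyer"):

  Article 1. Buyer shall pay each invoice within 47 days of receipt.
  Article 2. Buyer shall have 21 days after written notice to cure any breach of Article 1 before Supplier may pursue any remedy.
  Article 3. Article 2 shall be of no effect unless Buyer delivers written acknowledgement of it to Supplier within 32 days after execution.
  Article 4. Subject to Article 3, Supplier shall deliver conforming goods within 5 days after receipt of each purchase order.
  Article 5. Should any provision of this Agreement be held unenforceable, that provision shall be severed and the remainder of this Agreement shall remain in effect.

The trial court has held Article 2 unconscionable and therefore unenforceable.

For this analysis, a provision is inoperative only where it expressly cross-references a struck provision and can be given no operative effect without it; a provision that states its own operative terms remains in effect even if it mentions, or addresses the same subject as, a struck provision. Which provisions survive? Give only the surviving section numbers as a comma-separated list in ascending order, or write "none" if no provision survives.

1, 4, 5

Article 2 is struck. Article 3 merely fixes the acknowledgement condition for Article 2; with Article 2 gone it has nothing to operate on and falls away. Although Article 4 refers to Article 3, its operative terms do not depend on Article 3, so it remains in effect. Under the severability clause in Article 5, the remaining provisions continue in force. Article 1, Article 4, and Article 5 remain in effect.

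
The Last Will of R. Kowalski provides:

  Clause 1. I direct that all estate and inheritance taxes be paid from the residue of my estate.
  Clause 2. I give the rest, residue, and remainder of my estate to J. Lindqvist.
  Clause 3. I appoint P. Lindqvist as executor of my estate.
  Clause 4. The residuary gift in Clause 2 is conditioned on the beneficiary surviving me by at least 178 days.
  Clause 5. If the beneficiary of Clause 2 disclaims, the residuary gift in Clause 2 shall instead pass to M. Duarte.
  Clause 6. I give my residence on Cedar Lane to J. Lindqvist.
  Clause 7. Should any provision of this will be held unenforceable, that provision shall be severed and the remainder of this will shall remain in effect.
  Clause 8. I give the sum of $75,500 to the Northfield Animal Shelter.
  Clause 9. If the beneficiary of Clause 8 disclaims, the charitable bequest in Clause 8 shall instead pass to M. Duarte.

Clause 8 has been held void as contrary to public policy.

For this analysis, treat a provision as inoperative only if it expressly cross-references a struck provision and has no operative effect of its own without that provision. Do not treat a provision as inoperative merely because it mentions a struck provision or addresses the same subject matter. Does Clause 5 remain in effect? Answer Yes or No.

Clause 8 is struck. The only function of Clause 9 is the alternative disposition for Clause 8, so it cannot stand once Clause 8 is removed. Clause 7 is a severability clause and preserves every provision that can still be given independent effect. That leaves Clause 1, Clause 2, Clause 3, Clause 4, Clause 5, Clause 6, and Clause 7 in effect. Clause 5 is among the surviving provisions, so the answer is yes.

Yes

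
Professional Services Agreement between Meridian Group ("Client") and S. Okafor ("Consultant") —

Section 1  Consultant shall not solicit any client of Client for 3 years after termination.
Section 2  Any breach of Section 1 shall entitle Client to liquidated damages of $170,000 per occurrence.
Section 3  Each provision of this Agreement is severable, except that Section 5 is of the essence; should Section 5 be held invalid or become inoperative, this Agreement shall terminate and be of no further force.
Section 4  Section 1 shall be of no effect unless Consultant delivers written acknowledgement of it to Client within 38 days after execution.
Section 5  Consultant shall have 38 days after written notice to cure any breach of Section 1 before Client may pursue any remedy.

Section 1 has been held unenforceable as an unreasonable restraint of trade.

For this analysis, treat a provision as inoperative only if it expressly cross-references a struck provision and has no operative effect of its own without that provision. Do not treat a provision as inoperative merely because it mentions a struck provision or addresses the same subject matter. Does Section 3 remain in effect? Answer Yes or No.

Section 1 is struck. Section 2 has no operative effect of its own apart from Section 1 and is therefore inoperative. Section 4 merely fixes the acknowledgement condition for Section 1; with Section 1 gone it has nothing to operate on and falls away. Section 5 operates only by reference to Section 1, so it falls with Section 1. Section 3 makes Section 5 an essential term, and Section 5 has been rendered inoperative by the cascade; under Section 3, the entire Agreement is therefore void. No provision of the Agreement survives. Section 3 is among the inoperative provisions, so the answer is no.

No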